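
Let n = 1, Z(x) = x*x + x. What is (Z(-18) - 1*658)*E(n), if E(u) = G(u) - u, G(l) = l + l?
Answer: -352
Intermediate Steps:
Z(x) = x + x² (Z(x) = x² + x = x + x²)
G(l) = 2*l
E(u) = u (E(u) = 2*u - u = u)
(Z(-18) - 1*658)*E(n) = (-18*(1 - 18) - 1*658)*1 = (-18*(-17) - 658)*1 = (306 - 658)*1 = -352*1 = -352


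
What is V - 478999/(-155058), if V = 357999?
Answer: 55511087941/155058 ≈ 3.5800e+5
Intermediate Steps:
V - 478999/(-155058) = 357999 - 478999/(-155058) = 357999 - 478999*(-1/155058) = 357999 + 478999/155058 = 55511087941/155058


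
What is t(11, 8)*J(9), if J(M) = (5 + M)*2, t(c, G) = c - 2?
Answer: 252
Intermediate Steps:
t(c, G) = -2 + c
J(M) = 10 + 2*M
t(11, 8)*J(9) = (-2 + 11)*(10 + 2*9) = 9*(10 + 18) = 9*28 = 252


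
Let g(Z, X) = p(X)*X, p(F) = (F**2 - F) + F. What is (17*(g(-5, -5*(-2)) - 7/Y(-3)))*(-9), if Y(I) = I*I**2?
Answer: -459119/3 ≈ -1.5304e+5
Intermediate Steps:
p(F) = F**2
Y(I) = I**3
g(Z, X) = X**3 (g(Z, X) = X**2*X = X**3)
(17*(g(-5, -5*(-2)) - 7/Y(-3)))*(-9) = (17*((-5*(-2))**3 - 7/((-3)**3)))*(-9) = (17*(10**3 - 7/(-27)))*(-9) = (17*(1000 - 7*(-1)/27))*(-9) = (17*(1000 - 1*(-7/27)))*(-9) = (17*(1000 + 7/27))*(-9) = (17*(27007/27))*(-9) = (459119/27)*(-9) = -459119/3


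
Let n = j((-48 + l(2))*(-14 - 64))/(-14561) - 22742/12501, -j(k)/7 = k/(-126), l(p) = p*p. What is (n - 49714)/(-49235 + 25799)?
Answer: 2262406710085/1066496550399 ≈ 2.1213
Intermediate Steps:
l(p) = p²
j(k) = k/18 (j(k) = -7*k/(-126) = -7*k*(-1)/126 = -(-1)*k/18 = k/18)
n = -333529786/182027061 (n = (((-48 + 2²)*(-14 - 64))/18)/(-14561) - 22742/12501 = (((-48 + 4)*(-78))/18)*(-1/14561) - 22742*1/12501 = ((-44*(-78))/18)*(-1/14561) - 22742/12501 = ((1/18)*3432)*(-1/14561) - 22742/12501 = (572/3)*(-1/14561) - 22742/12501 = -572/43683 - 22742/12501 = -333529786/182027061 ≈ -1.8323)
(n - 49714)/(-49235 + 25799) = (-333529786/182027061 - 49714)/(-49235 + 25799) = -9049626840340/182027061/(-23436) = -9049626840340/182027061*(-1/23436) = 2262406710085/1066496550399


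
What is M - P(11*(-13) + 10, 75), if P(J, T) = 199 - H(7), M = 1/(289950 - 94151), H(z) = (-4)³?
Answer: -51495136/195799 ≈ -263.00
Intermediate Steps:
H(z) = -64
M = 1/195799 ≈ 5.1073e-6
P(J, T) = 263 (P(J, T) = 199 - 1*(-64) = 199 + 64 = 263)
M - P(11*(-13) + 10, 75) = 1/195799 - 1*263 = 1/195799 - 263 = -51495136/195799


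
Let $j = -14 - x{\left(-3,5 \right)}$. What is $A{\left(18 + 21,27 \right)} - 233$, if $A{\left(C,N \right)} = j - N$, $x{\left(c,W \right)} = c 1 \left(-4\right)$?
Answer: $-286$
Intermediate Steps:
$x{\left(c,W \right)} = - 4 c$ ($x{\left(c,W \right)} = c \left(-4\right) = - 4 c$)
$j = -26$ ($j = -14 - \left(-4\right) \left(-3\right) = -14 - 12 = -26$)
$A{\left(C,N \right)} = -26 - N$
$A{\left(18 + 21,27 \right)} - 233 = \left(-26 - 27\right) - 233 = -53 - 233 = -286$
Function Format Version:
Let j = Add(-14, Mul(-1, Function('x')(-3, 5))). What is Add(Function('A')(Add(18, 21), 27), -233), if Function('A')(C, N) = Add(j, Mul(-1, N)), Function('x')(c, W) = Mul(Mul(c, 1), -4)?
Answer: -286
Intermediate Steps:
Function('x')(c, W) = Mul(-4, c) (Function('x')(c, W) = Mul(c, -4) = Mul(-4, c))
j = -26 (j = Add(-14, Mul(-1, Mul(-4, -3))) = Add(-14, Mul(-1, 12)) = Add(-14, -12) = -26)
Function('A')(C, N) = Add(-26, Mul(-1, N))
Add(Function('A')(Add(18, 21), 27), -233) = Add(Add(-26, Mul(-1, 27)), -233) = Add(Add(-26, -27), -233) = Add(-53, -233) = -286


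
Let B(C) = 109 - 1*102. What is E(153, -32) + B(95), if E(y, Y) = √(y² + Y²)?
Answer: 7 + √24433 ≈ 163.31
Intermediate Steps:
E(y, Y) = √(Y² + y²)
B(C) = 7 (B(C) = 109 - 102 = 7)
E(153, -32) + B(95) = √((-32)² + 153²) + 7 = √(1024 + 23409) + 7 = √24433 + 7 = 7 + √24433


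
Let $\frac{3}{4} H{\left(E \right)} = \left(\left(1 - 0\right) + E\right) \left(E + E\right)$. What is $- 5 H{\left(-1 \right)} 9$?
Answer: $0$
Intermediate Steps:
$H{\left(E \right)} = \frac{8 E \left(1 + E\right)}{3}$ ($H{\left(E \right)} = \frac{4 \left(\left(1 - 0\right) + E\right) \left(E + E\right)}{3} = \frac{4 \left(\left(1 + 0\right) + E\right) 2 E}{3} = \frac{4 \left(1 + E\right) 2 E}{3} = \frac{4 \cdot 2 E \left(1 + E\right)}{3} = \frac{8 E \left(1 + E\right)}{3}$)
$- 5 H{\left(-1 \right)} 9 = - 5 \cdot \frac{8}{3} \left(-1\right) \left(1 - 1\right) 9 = - 5 \cdot \frac{8}{3} \left(-1\right) 0 \cdot 9 = \left(-5\right) 0 \cdot 9 = 0 \cdot 9 = 0$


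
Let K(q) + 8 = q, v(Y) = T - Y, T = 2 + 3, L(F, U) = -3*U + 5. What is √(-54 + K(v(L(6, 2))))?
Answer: 2*I*√14 ≈ 7.4833*I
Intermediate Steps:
L(F, U) = 5 - 3*U
T = 5
v(Y) = 5 - Y
K(q) = -8 + q
√(-54 + K(v(L(6, 2)))) = √(-54 + (-8 + (5 - (5 - 3*2)))) = √(-54 + (-8 + (5 - (5 - 6)))) = √(-54 + (-8 + (5 - 1*(-1)))) = √(-54 + (-8 + (5 + 1))) = √(-54 + (-8 + 6)) = √(-54 - 2) = √(-56) = 2*I*√14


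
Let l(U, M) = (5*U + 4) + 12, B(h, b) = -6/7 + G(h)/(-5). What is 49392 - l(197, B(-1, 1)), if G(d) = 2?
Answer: 48391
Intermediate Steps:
B(h, b) = -44/35 (B(h, b) = -6/7 + 2/(-5) = -6*⅐ + 2*(-⅕) = -6/7 - ⅖ = -44/35)
l(U, M) = 16 + 5*U (l(U, M) = (4 + 5*U) + 12 = 16 + 5*U)
49392 - l(197, B(-1, 1)) = 49392 - (16 + 5*197) = 49392 - (16 + 985) = 49392 - 1*1001 = 49392 - 1001 = 48391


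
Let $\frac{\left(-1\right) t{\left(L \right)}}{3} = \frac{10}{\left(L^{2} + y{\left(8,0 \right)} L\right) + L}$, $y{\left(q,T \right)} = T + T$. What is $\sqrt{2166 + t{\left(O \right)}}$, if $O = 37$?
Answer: $\frac{3 \sqrt{118938461}}{703} \approx 46.54$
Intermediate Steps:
$y{\left(q,T \right)} = 2 T$
$t{\left(L \right)} = - \frac{30}{L + L^{2}}$ ($t{\left(L \right)} = - 3 \frac{10}{\left(L^{2} + 2 \cdot 0 L\right) + L} = - 3 \frac{10}{\left(L^{2} + 0 L\right) + L} = - 3 \frac{10}{\left(L^{2} + 0\right) + L} = - 3 \frac{10}{L^{2} + L} = - 3 \frac{10}{L + L^{2}} = - \frac{30}{L + L^{2}}$)
$\sqrt{2166 + t{\left(O \right)}} = \sqrt{2166 - \frac{30}{37 \left(1 + 37\right)}} = \sqrt{2166 - \frac{30}{37 \cdot 38}} = \sqrt{2166 - \frac{30}{37} \cdot \frac{1}{38}} = \sqrt{2166 - \frac{15}{703}} = \sqrt{\frac{1522683}{703}} = \frac{3 \sqrt{118938461}}{703}$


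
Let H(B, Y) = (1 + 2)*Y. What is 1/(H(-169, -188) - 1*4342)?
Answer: -1/4906 ≈ -0.00020383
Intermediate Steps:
H(B, Y) = 3*Y
1/(H(-169, -188) - 1*4342) = 1/(3*(-188) - 1*4342) = 1/(-564 - 4342) = 1/(-4906) = -1/4906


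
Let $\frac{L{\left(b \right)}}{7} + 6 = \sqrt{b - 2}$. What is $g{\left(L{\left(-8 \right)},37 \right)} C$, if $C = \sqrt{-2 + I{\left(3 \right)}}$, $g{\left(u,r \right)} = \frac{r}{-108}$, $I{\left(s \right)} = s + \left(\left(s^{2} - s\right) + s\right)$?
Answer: $- \frac{37 \sqrt{10}}{108} \approx -1.0834$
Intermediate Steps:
$I{\left(s \right)} = s + s^{2}$
$L{\left(b \right)} = -42 + 7 \sqrt{-2 + b}$ ($L{\left(b \right)} = -42 + 7 \sqrt{b - 2} = -42 + 7 \sqrt{-2 + b}$)
$g{\left(u,r \right)} = - \frac{r}{108}$ ($g{\left(u,r \right)} = r \left(- \frac{1}{108}\right) = - \frac{r}{108}$)
$C = \sqrt{10}$ ($C = \sqrt{-2 + 3 \left(1 + 3\right)} = \sqrt{-2 + 3 \cdot 4} = \sqrt{-2 + 12} = \sqrt{10} \approx 3.1623$)
$g{\left(L{\left(-8 \right)},37 \right)} C = \left(- \frac{1}{108}\right) 37 \sqrt{10} = - \frac{37 \sqrt{10}}{108}$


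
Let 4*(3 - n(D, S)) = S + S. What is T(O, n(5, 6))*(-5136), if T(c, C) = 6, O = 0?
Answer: -30816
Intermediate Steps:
n(D, S) = 3 - S/2 (n(D, S) = 3 - (S + S)/4 = 3 - S/2)
T(O, n(5, 6))*(-5136) = 6*(-5136) = -30816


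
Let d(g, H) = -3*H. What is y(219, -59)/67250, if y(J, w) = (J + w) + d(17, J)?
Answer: -497/67250 ≈ -0.0073903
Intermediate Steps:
y(J, w) = w - 2*J (y(J, w) = (J + w) - 3*J = w - 2*J)
y(219, -59)/67250 = (-59 - 2*219)/67250 = (-59 - 438)*(1/67250) = -497*1/67250 = -497/67250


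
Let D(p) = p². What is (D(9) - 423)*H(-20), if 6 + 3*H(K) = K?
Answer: 2964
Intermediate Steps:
H(K) = -2 + K/3
(D(9) - 423)*H(-20) = (9² - 423)*(-2 + (⅓)*(-20)) = (81 - 423)*(-2 - 20/3) = -342*(-26/3) = 2964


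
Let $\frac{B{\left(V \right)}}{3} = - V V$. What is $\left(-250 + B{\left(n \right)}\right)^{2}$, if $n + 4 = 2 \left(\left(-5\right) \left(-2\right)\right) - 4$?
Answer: $465124$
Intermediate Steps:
$n = 12$ ($n = -4 - \left(4 - 2 \left(\left(-5\right) \left(-2\right)\right)\right) = -4 + \left(2 \cdot 10 - 4\right) = -4 + \left(20 - 4\right) = -4 + 16 = 12$)
$B{\left(V \right)} = - 3 V^{2}$ ($B{\left(V \right)} = 3 - V V = 3 \left(- V^{2}\right) = - 3 V^{2}$)
$\left(-250 + B{\left(n \right)}\right)^{2} = \left(-250 - 3 \cdot 12^{2}\right)^{2} = \left(-250 - 432\right)^{2} = \left(-682\right)^{2} = 465124$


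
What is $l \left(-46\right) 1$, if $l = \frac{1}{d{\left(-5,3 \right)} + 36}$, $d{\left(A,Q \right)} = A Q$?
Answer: $- \frac{46}{21} \approx -2.1905$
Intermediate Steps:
$l = \frac{1}{21}$ ($l = \frac{1}{\left(-5\right) 3 + 36} = \frac{1}{-15 + 36} = \frac{1}{21} \approx 0.047619$)
$l \left(-46\right) 1 = \frac{1}{21} \left(-46\right) 1 = \left(- \frac{46}{21}\right) 1 = - \frac{46}{21}$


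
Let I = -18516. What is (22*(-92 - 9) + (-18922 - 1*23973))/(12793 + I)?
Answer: 45117/5723 ≈ 7.8835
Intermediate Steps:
(22*(-92 - 9) + (-18922 - 1*23973))/(12793 + I) = (22*(-92 - 9) + (-18922 - 1*23973))/(12793 - 18516) = (22*(-101) + (-18922 - 23973))/(-5723) = (-2222 - 42895)*(-1/5723) = -45117*(-1/5723) = 45117/5723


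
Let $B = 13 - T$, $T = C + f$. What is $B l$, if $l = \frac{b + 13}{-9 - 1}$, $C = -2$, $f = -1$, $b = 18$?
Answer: $- \frac{248}{5} \approx -49.6$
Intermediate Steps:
$T = -3$ ($T = -2 - 1 = -3$)
$l = - \frac{31}{10}$ ($l = \frac{18 + 13}{-9 - 1} = \frac{31}{-10} = 31 \left(- \frac{1}{10}\right) = - \frac{31}{10} \approx -3.1$)
$B = 16$ ($B = 13 - -3 = 13 + 3 = 16$)
$B l = 16 \left(- \frac{31}{10}\right) = - \frac{248}{5}$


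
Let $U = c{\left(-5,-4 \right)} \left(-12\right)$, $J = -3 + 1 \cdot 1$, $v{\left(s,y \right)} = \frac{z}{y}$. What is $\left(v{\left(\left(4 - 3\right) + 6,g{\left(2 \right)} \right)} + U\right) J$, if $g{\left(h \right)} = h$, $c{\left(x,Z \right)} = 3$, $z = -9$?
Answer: $81$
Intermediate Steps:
$v{\left(s,y \right)} = - \frac{9}{y}$
$J = -2$ ($J = -3 + 1 = -2$)
$U = -36$ ($U = 3 \left(-12\right) = -36$)
$\left(v{\left(\left(4 - 3\right) + 6,g{\left(2 \right)} \right)} + U\right) J = \left(- \frac{9}{2} - 36\right) \left(-2\right) = \left(- \frac{81}{2}\right) \left(-2\right) = 81$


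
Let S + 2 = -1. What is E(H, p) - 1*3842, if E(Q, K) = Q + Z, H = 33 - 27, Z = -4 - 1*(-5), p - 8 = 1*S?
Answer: -3835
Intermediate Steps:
S = -3 (S = -2 - 1 = -3)
p = 5 (p = 8 + 1*(-3) = 8 - 3 = 5)
Z = 1 (Z = -4 + 5 = 1)
H = 6
E(Q, K) = 1 + Q (E(Q, K) = Q + 1 = 1 + Q)
E(H, p) - 1*3842 = (1 + 6) - 1*3842 = 7 - 3842 = -3835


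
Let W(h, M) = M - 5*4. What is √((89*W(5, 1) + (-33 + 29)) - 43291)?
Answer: I*√44986 ≈ 212.1*I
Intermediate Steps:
W(h, M) = -20 + M (W(h, M) = M - 20 = -20 + M)
√((89*W(5, 1) + (-33 + 29)) - 43291) = √((89*(-20 + 1) + (-33 + 29)) - 43291) = √((89*(-19) - 4) - 43291) = √((-1691 - 4) - 43291) = √(-1695 - 43291) = √(-44986) = I*√44986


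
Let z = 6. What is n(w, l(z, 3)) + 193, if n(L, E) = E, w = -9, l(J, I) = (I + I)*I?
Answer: 211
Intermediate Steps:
l(J, I) = 2*I² (l(J, I) = (2*I)*I = 2*I²)
n(w, l(z, 3)) + 193 = 2*3² + 193 = 2*9 + 193 = 18 + 193 = 211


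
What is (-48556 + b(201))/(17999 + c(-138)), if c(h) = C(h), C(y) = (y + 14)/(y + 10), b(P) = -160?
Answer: -1558912/575999 ≈ -2.7064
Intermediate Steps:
C(y) = (14 + y)/(10 + y)
c(h) = (14 + h)/(10 + h)
(-48556 + b(201))/(17999 + c(-138)) = (-48556 - 160)/(17999 + (14 - 138)/(10 - 138)) = -48716/(17999 - 124/(-128)) = -48716/(17999 - 1/128*(-124)) = -48716/(17999 + 31/32) = -48716/575999/32 = -48716*32/575999 = -1558912/575999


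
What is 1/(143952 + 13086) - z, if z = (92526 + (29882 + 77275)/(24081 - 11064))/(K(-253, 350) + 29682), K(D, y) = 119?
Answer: -63051575103715/20306040271482 ≈ -3.1051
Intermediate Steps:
z = 401506033/129306539 (z = (92526 + (29882 + 77275)/(24081 - 11064))/(119 + 29682) = (92526 + 107157/13017)/29801 = (92526 + 107157*(1/13017))*(1/29801) = (92526 + 35719/4339)*(1/29801) = (401506033/4339)*(1/29801) = 401506033/129306539 ≈ 3.1051)
1/(143952 + 13086) - z = 1/(143952 + 13086) - 1*401506033/129306539 = 1/157038 - 401506033/129306539 = -63051575103715/20306040271482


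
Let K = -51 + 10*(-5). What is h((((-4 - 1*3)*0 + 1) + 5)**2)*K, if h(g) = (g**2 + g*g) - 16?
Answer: -260176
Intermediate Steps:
h(g) = -16 + 2*g**2 (h(g) = (g**2 + g**2) - 16 = 2*g**2 - 16 = -16 + 2*g**2)
K = -101 (K = -51 - 50 = -101)
h((((-4 - 1*3)*0 + 1) + 5)**2)*K = (-16 + 2*((((-4 - 1*3)*0 + 1) + 5)**2)**2)*(-101) = (-16 + 2*((((-4 - 3)*0 + 1) + 5)**2)**2)*(-101) = (-16 + 2*(((-7*0 + 1) + 5)**2)**2)*(-101) = (-16 + 2*(((0 + 1) + 5)**2)**2)*(-101) = (-16 + 2*((1 + 5)**2)**2)*(-101) = (-16 + 2*(6**2)**2)*(-101) = (-16 + 2*36**2)*(-101) = (-16 + 2*1296)*(-101) = (-16 + 2592)*(-101) = 2576*(-101) = -260176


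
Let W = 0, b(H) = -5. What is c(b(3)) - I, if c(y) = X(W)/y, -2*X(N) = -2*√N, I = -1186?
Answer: 1186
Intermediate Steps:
X(N) = √N (X(N) = -(-1)*√N = √N)
c(y) = 0 (c(y) = √0/y = 0/y = 0)
c(b(3)) - I = 0 - 1*(-1186) = 0 + 1186 = 1186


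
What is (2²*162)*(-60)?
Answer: -38880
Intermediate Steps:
(2²*162)*(-60) = (4*162)*(-60) = 648*(-60) = -38880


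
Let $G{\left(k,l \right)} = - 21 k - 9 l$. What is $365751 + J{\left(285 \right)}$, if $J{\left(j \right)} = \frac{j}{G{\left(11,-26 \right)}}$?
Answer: $365846$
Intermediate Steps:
$J{\left(j \right)} = \frac{j}{3}$ ($J{\left(j \right)} = \frac{j}{\left(-21\right) 11 - -234} = \frac{j}{-231 + 234} = \frac{j}{3}$)
$365751 + J{\left(285 \right)} = 365751 + \frac{1}{3} \cdot 285 = 365751 + 95 = 365846$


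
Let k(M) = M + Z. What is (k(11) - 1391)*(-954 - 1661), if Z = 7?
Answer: 3590395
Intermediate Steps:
k(M) = 7 + M (k(M) = M + 7 = 7 + M)
(k(11) - 1391)*(-954 - 1661) = ((7 + 11) - 1391)*(-954 - 1661) = (18 - 1391)*(-2615) = -1373*(-2615) = 3590395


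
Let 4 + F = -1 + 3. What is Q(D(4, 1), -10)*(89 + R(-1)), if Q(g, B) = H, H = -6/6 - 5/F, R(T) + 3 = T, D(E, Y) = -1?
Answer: 255/2 ≈ 127.50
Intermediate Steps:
F = -2 (F = -4 + (-1 + 3) = -4 + 2 = -2)
R(T) = -3 + T
H = 3/2 (H = -6/6 - 5/(-2) = -6*⅙ - 5*(-½) = -1 + 5/2 = 3/2 ≈ 1.5000)
Q(g, B) = 3/2
Q(D(4, 1), -10)*(89 + R(-1)) = 3*(89 + (-3 - 1))/2 = 3*(89 - 4)/2 = (3/2)*85 = 255/2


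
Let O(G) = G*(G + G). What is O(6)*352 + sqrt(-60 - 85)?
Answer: 25344 + I*sqrt(145) ≈ 25344.0 + 12.042*I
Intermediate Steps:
O(G) = 2*G**2 (O(G) = G*(2*G) = 2*G**2)
O(6)*352 + sqrt(-60 - 85) = (2*6**2)*352 + sqrt(-60 - 85) = (2*36)*352 + sqrt(-145) = 72*352 + I*sqrt(145) = 25344 + I*sqrt(145)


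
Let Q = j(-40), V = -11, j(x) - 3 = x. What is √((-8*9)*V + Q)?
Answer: √755 ≈ 27.477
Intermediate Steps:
j(x) = 3 + x
Q = -37 (Q = 3 - 40 = -37)
√((-8*9)*V + Q) = √(-8*9*(-11) - 37) = √(-72*(-11) - 37) = √(792 - 37) = √755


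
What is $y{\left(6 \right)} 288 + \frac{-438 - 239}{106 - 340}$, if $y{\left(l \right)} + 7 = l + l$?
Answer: $\frac{337637}{234} \approx 1442.9$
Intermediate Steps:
$y{\left(l \right)} = -7 + 2 l$ ($y{\left(l \right)} = -7 + \left(l + l\right) = -7 + 2 l$)
$y{\left(6 \right)} 288 + \frac{-438 - 239}{106 - 340} = \left(-7 + 2 \cdot 6\right) 288 + \frac{-438 - 239}{106 - 340} = \left(-7 + 12\right) 288 - \frac{677}{-234} = 5 \cdot 288 - - \frac{677}{234} = 1440 + \frac{677}{234} = \frac{337637}{234}$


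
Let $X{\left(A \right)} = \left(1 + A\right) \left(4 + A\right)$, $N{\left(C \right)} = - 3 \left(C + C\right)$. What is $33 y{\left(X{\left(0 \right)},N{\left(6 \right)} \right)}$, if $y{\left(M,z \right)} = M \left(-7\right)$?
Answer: $-924$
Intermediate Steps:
$N{\left(C \right)} = - 6 C$ ($N{\left(C \right)} = - 3 \cdot 2 C = - 6 C$)
$y{\left(M,z \right)} = - 7 M$
$33 y{\left(X{\left(0 \right)},N{\left(6 \right)} \right)} = 33 \left(- 7 \left(4 + 0^{2} + 5 \cdot 0\right)\right) = 33 \left(- 7 \left(4 + 0 + 0\right)\right) = 33 \left(\left(-7\right) 4\right) = 33 \left(-28\right) = -924$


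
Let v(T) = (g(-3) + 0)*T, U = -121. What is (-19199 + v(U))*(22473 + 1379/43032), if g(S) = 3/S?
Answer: -9224780713585/21516 ≈ -4.2874e+8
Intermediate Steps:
v(T) = -T (v(T) = (3/(-3) + 0)*T = (3*(-⅓) + 0)*T = (-1 + 0)*T = -T)
(-19199 + v(U))*(22473 + 1379/43032) = (-19199 - 1*(-121))*(22473 + 1379/43032) = (-19199 + 121)*(22473 + 1379*(1/43032)) = -19078*(22473 + 1379/43032) = -19078*967059515/43032 = -9224780713585/21516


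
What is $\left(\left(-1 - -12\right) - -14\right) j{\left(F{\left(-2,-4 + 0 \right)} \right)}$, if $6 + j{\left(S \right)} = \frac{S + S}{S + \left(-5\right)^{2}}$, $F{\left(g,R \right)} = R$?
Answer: $- \frac{3350}{21} \approx -159.52$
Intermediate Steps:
$j{\left(S \right)} = -6 + \frac{2 S}{25 + S}$ ($j{\left(S \right)} = -6 + \frac{S + S}{S + \left(-5\right)^{2}} = -6 + \frac{2 S}{S + 25} = -6 + \frac{2 S}{25 + S}$)
$\left(\left(-1 - -12\right) - -14\right) j{\left(F{\left(-2,-4 + 0 \right)} \right)} = \left(\left(-1 - -12\right) - -14\right) \frac{2 \left(-75 - 2 \left(-4 + 0\right)\right)}{25 + \left(-4 + 0\right)} = \left(\left(-1 + 12\right) + 14\right) \frac{2 \left(-75 - -8\right)}{25 - 4} = \left(11 + 14\right) \frac{2 \left(-75 + 8\right)}{21} = 25 \cdot 2 \cdot \frac{1}{21} \left(-67\right) = 25 \left(- \frac{134}{21}\right) = - \frac{3350}{21}$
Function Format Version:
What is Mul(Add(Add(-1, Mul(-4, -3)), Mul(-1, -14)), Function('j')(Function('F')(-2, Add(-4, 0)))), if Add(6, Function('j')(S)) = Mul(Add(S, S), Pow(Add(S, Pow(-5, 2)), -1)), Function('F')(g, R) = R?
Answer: Rational(-3350, 21) ≈ -159.52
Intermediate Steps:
Function('j')(S) = Add(-6, Mul(2, S, Pow(Add(25, S), -1))) (Function('j')(S) = Add(-6, Mul(Add(S, S), Pow(Add(S, Pow(-5, 2)), -1))) = Add(-6, Mul(Mul(2, S), Pow(Add(S, 25), -1))) = Add(-6, Mul(Mul(2, S), Pow(Add(25, S), -1))) = Add(-6, Mul(2, S, Pow(Add(25, S), -1))))
Mul(Add(Add(-1, Mul(-4, -3)), Mul(-1, -14)), Function('j')(Function('F')(-2, Add(-4, 0)))) = Mul(Add(Add(-1, Mul(-4, -3)), Mul(-1, -14)), Mul(2, Pow(Add(25, Add(-4, 0)), -1), Add(-75, Mul(-2, Add(-4, 0))))) = Mul(Add(Add(-1, 12), 14), Mul(2, Pow(Add(25, -4), -1), Add(-75, Mul(-2, -4)))) = Mul(Add(11, 14), Mul(2, Pow(21, -1), Add(-75, 8))) = Mul(25, Mul(2, Rational(1, 21), -67)) = Mul(25, Rational(-134, 21)) = Rational(-3350, 21)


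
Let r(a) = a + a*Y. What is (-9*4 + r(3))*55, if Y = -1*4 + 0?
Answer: -2475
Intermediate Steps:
Y = -4 (Y = -4 + 0 = -4)
r(a) = -3*a (r(a) = a + a*(-4) = a - 4*a = -3*a)
(-9*4 + r(3))*55 = (-9*4 - 3*3)*55 = (-36 - 9)*55 = -45*55 = -2475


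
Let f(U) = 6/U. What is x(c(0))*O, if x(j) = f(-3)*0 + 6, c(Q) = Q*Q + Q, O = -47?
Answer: -282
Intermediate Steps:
c(Q) = Q + Q**2 (c(Q) = Q**2 + Q = Q + Q**2)
x(j) = 6 (x(j) = (6/(-3))*0 + 6 = (6*(-1/3))*0 + 6 = -2*0 + 6 = 0 + 6 = 6)
x(c(0))*O = 6*(-47) = -282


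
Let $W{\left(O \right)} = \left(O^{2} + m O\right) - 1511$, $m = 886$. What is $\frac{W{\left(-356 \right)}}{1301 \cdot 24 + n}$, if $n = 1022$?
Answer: $- \frac{190191}{32246} \approx -5.8981$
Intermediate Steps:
$W{\left(O \right)} = -1511 + O^{2} + 886 O$ ($W{\left(O \right)} = \left(O^{2} + 886 O\right) - 1511 = -1511 + O^{2} + 886 O$)
$\frac{W{\left(-356 \right)}}{1301 \cdot 24 + n} = \frac{-1511 + \left(-356\right)^{2} + 886 \left(-356\right)}{1301 \cdot 24 + 1022} = \frac{-1511 + 126736 - 315416}{31224 + 1022} = - \frac{190191}{32246}$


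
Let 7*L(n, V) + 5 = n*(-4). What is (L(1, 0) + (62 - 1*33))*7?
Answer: 194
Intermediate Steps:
L(n, V) = -5/7 - 4*n/7 (L(n, V) = -5/7 + (n*(-4))/7 = -5/7 + (-4*n)/7 = -5/7 - 4*n/7)
(L(1, 0) + (62 - 1*33))*7 = ((-5/7 - 4/7*1) + (62 - 1*33))*7 = ((-5/7 - 4/7) + (62 - 33))*7 = (-9/7 + 29)*7 = (194/7)*7 = 194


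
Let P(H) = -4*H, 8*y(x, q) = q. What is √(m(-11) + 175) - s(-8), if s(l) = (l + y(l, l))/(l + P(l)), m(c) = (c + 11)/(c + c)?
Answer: 3/8 + 5*√7 ≈ 13.604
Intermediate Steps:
y(x, q) = q/8
m(c) = (11 + c)/(2*c) (m(c) = (11 + c)/((2*c)) = (11 + c)*(1/(2*c)) = (11 + c)/(2*c))
s(l) = -3/8 (s(l) = (l + l/8)/(l - 4*l) = (9*l/8)/((-3*l)) = (9*l/8)*(-1/(3*l)) = -3/8)
√(m(-11) + 175) - s(-8) = √((½)*(11 - 11)/(-11) + 175) - 1*(-3/8) = √((½)*(-1/11)*0 + 175) + 3/8 = √(0 + 175) + 3/8 = √175 + 3/8 = 5*√7 + 3/8 = 3/8 + 5*√7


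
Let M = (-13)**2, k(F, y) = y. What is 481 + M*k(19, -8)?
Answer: -871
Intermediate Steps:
M = 169
481 + M*k(19, -8) = 481 + 169*(-8) = 481 - 1352 = -871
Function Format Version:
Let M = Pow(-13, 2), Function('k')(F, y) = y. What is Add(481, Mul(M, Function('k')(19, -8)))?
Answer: -871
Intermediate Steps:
M = 169
Add(481, Mul(M, Function('k')(19, -8))) = Add(481, Mul(169, -8)) = Add(481, -1352) = -871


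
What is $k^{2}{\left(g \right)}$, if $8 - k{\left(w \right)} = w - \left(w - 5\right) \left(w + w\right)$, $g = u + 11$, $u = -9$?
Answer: $36$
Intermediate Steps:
$g = 2$ ($g = -9 + 11 = 2$)
$k{\left(w \right)} = 8 - w + 2 w \left(-5 + w\right)$ ($k{\left(w \right)} = 8 - \left(w - \left(w - 5\right) \left(w + w\right)\right) = 8 - \left(w - \left(-5 + w\right) 2 w\right) = 8 - \left(w - 2 w \left(-5 + w\right)\right) = 8 + \left(- w + 2 w \left(-5 + w\right)\right) = 8 - w + 2 w \left(-5 + w\right)$)
$k^{2}{\left(g \right)} = \left(8 - 22 + 2 \cdot 2^{2}\right)^{2} = \left(8 - 22 + 2 \cdot 4\right)^{2} = \left(8 - 22 + 8\right)^{2} = \left(-6\right)^{2} = 36$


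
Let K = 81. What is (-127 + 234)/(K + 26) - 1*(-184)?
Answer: 185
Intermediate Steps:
(-127 + 234)/(K + 26) - 1*(-184) = (-127 + 234)/(81 + 26) - 1*(-184) = 107/107 + 184 = 107*(1/107) + 184 = 1 + 184 = 185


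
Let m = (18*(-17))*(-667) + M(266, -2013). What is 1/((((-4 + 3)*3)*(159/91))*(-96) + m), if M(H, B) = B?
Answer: 91/18435891 ≈ 4.9360e-6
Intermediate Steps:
m = 202089 (m = (18*(-17))*(-667) - 2013 = -306*(-667) - 2013 = 204102 - 2013 = 202089)
1/((((-4 + 3)*3)*(159/91))*(-96) + m) = 1/((((-4 + 3)*3)*(159/91))*(-96) + 202089) = 1/(((-1*3)*(159*(1/91)))*(-96) + 202089) = 1/(-3*159/91*(-96) + 202089) = 1/(-477/91*(-96) + 202089) = 1/(45792/91 + 202089) = 1/(18435891/91) = 91/18435891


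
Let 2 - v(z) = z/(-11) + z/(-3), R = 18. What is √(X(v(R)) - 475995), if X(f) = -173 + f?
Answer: I*√57615162/11 ≈ 690.04*I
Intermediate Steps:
v(z) = 2 + 14*z/33 (v(z) = 2 - (z/(-11) + z/(-3)) = 2 - (z*(-1/11) + z*(-⅓)) = 2 - (-z/11 - z/3) = 2 - (-14)*z/33 = 2 + 14*z/33)
√(X(v(R)) - 475995) = √((-173 + (2 + (14/33)*18)) - 475995) = √((-173 + (2 + 84/11)) - 475995) = √((-173 + 106/11) - 475995) = √(-1797/11 - 475995) = √(-5237742/11) = I*√57615162/11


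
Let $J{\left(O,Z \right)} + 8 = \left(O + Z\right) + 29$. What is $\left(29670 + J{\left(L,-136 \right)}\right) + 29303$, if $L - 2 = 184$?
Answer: $59044$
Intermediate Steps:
$L = 186$ ($L = 2 + 184 = 186$)
$J{\left(O,Z \right)} = 21 + O + Z$ ($J{\left(O,Z \right)} = -8 + \left(\left(O + Z\right) + 29\right) = -8 + \left(29 + O + Z\right) = 21 + O + Z$)
$\left(29670 + J{\left(L,-136 \right)}\right) + 29303 = \left(29670 + \left(21 + 186 - 136\right)\right) + 29303 = \left(29670 + 71\right) + 29303 = 29741 + 29303 = 59044$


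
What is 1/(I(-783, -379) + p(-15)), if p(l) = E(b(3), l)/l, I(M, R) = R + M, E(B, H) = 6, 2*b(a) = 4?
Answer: -5/5812 ≈ -0.00086029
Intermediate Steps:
b(a) = 2 (b(a) = (1/2)*4 = 2)
I(M, R) = M + R
p(l) = 6/l
1/(I(-783, -379) + p(-15)) = 1/((-783 - 379) + 6/(-15)) = 1/(-1162 + 6*(-1/15)) = 1/(-1162 - 2/5) = 1/(-5812/5) = -5/5812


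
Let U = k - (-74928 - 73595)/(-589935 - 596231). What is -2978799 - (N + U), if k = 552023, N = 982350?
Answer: -5353371030029/1186166 ≈ -4.5132e+6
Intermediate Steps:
U = 654790765295/1186166 (U = 552023 - (-74928 - 73595)/(-589935 - 596231) = 552023 - (-148523)/(-1186166) = 552023 - (-148523)*(-1)/1186166 = 552023 - 1*148523/1186166 = 552023 - 148523/1186166 = 654790765295/1186166 ≈ 5.5202e+5)
-2978799 - (N + U) = -2978799 - (982350 + 654790765295/1186166) = -2978799 - 1*1820020935395/1186166 = -2978799 - 1820020935395/1186166 = -5353371030029/1186166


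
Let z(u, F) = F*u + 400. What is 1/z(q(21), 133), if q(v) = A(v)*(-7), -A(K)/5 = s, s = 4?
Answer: 1/19020 ≈ 5.2576e-5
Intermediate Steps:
A(K) = -20 (A(K) = -5*4 = -20)
q(v) = 140 (q(v) = -20*(-7) = 140)
z(u, F) = 400 + F*u
1/z(q(21), 133) = 1/(400 + 133*140) = 1/(400 + 18620) = 1/19020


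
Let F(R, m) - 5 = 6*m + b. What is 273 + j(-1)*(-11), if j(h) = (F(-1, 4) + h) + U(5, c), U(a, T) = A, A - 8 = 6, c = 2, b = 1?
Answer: -200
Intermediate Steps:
F(R, m) = 6 + 6*m (F(R, m) = 5 + (6*m + 1) = 5 + (1 + 6*m) = 6 + 6*m)
A = 14 (A = 8 + 6 = 14)
U(a, T) = 14
j(h) = 44 + h (j(h) = ((6 + 6*4) + h) + 14 = ((6 + 24) + h) + 14 = (30 + h) + 14 = 44 + h)
273 + j(-1)*(-11) = 273 + (44 - 1)*(-11) = 273 + 43*(-11) = 273 - 473 = -200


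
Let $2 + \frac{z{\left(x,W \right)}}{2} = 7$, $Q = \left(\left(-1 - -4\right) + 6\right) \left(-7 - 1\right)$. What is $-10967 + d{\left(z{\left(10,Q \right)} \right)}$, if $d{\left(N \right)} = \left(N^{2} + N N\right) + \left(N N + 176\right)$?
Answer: $-10491$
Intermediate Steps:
$Q = -72$ ($Q = \left(\left(-1 + 4\right) + 6\right) \left(-8\right) = \left(3 + 6\right) \left(-8\right) = 9 \left(-8\right) = -72$)
$z{\left(x,W \right)} = 10$ ($z{\left(x,W \right)} = -4 + 2 \cdot 7 = -4 + 14 = 10$)
$d{\left(N \right)} = 176 + 3 N^{2}$ ($d{\left(N \right)} = \left(N^{2} + N^{2}\right) + \left(N^{2} + 176\right) = 2 N^{2} + \left(176 + N^{2}\right) = 176 + 3 N^{2}$)
$-10967 + d{\left(z{\left(10,Q \right)} \right)} = -10967 + \left(176 + 3 \cdot 10^{2}\right) = -10967 + \left(176 + 3 \cdot 100\right) = -10967 + \left(176 + 300\right) = -10967 + 476 = -10491$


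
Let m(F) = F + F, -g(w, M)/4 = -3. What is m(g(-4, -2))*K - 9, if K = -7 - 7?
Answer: -345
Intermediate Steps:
g(w, M) = 12 (g(w, M) = -4*(-3) = 12)
m(F) = 2*F
K = -14
m(g(-4, -2))*K - 9 = (2*12)*(-14) - 9 = 24*(-14) - 9 = -336 - 9 = -345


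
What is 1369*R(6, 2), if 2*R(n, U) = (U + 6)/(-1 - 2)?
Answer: -5476/3 ≈ -1825.3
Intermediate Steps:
R(n, U) = -1 - U/6 (R(n, U) = ((U + 6)/(-1 - 2))/2 = ((6 + U)/(-3))/2 = ((6 + U)*(-⅓))/2 = (-2 - U/3)/2 = -1 - U/6)
1369*R(6, 2) = 1369*(-1 - ⅙*2) = 1369*(-1 - ⅓) = 1369*(-4/3) = -5476/3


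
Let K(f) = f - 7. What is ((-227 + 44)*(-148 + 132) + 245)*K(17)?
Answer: 31730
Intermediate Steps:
K(f) = -7 + f
((-227 + 44)*(-148 + 132) + 245)*K(17) = ((-227 + 44)*(-148 + 132) + 245)*(-7 + 17) = (-183*(-16) + 245)*10 = (2928 + 245)*10 = 3173*10 = 31730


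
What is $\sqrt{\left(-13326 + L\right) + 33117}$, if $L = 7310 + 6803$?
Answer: $4 \sqrt{2119} \approx 184.13$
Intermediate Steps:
$L = 14113$
$\sqrt{\left(-13326 + L\right) + 33117} = \sqrt{\left(-13326 + 14113\right) + 33117} = \sqrt{787 + 33117} = \sqrt{33904} = 4 \sqrt{2119}$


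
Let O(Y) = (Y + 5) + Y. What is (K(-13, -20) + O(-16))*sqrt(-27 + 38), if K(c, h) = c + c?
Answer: -53*sqrt(11) ≈ -175.78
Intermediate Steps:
K(c, h) = 2*c
O(Y) = 5 + 2*Y (O(Y) = (5 + Y) + Y = 5 + 2*Y)
(K(-13, -20) + O(-16))*sqrt(-27 + 38) = (2*(-13) + (5 + 2*(-16)))*sqrt(-27 + 38) = (-26 + (5 - 32))*sqrt(11) = (-26 - 27)*sqrt(11) = -53*sqrt(11)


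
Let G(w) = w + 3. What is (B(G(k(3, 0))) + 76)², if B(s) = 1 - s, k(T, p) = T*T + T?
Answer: 3844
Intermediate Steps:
k(T, p) = T + T² (k(T, p) = T² + T = T + T²)
G(w) = 3 + w
(B(G(k(3, 0))) + 76)² = ((1 - (3 + 3*(1 + 3))) + 76)² = ((1 - (3 + 3*4)) + 76)² = ((1 - (3 + 12)) + 76)² = ((1 - 1*15) + 76)² = ((1 - 15) + 76)² = (-14 + 76)² = 62² = 3844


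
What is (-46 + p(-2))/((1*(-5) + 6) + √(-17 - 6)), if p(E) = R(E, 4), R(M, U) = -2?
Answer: 48*I/(√23 - I) ≈ -2.0 + 9.5917*I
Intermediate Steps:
p(E) = -2
(-46 + p(-2))/((1*(-5) + 6) + √(-17 - 6)) = (-46 - 2)/((1*(-5) + 6) + √(-17 - 6)) = -48/((-5 + 6) + √(-23)) = -48/(1 + I*√23)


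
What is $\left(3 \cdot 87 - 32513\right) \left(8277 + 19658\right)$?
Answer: $-900959620$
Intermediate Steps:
$\left(3 \cdot 87 - 32513\right) \left(8277 + 19658\right) = \left(261 - 32513\right) 27935 = \left(-32252\right) 27935 = -900959620$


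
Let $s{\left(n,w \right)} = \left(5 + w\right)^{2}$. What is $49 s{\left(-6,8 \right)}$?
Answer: $8281$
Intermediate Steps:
$49 s{\left(-6,8 \right)} = 49 \left(5 + 8\right)^{2} = 49 \cdot 13^{2} = 49 \cdot 169 = 8281$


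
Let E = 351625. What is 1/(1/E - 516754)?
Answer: -351625/181703625249 ≈ -1.9352e-6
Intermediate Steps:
1/(1/E - 516754) = 1/(1/351625 - 516754) = 1/(-181703625249/351625) = -351625/181703625249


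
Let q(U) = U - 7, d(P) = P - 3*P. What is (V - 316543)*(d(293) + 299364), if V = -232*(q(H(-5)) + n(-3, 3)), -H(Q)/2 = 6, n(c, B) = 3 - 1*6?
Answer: -93051121542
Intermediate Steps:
n(c, B) = -3 (n(c, B) = 3 - 6 = -3)
d(P) = -2*P
H(Q) = -12 (H(Q) = -2*6 = -12)
q(U) = -7 + U
V = 5104 (V = -232*((-7 - 12) - 3) = -232*(-19 - 3) = -232*(-22) = 5104)
(V - 316543)*(d(293) + 299364) = (5104 - 316543)*(-2*293 + 299364) = -311439*(-586 + 299364) = -311439*298778 = -93051121542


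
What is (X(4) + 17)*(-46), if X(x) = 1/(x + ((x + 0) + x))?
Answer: -4715/6 ≈ -785.83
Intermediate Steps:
X(x) = 1/(3*x) (X(x) = 1/(x + (x + x)) = 1/(x + 2*x) = 1/(3*x))
(X(4) + 17)*(-46) = ((⅓)/4 + 17)*(-46) = ((⅓)*(¼) + 17)*(-46) = (1/12 + 17)*(-46) = (205/12)*(-46) = -4715/6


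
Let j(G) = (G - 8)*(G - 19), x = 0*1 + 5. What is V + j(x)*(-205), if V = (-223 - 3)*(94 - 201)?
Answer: 15572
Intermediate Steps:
x = 5 (x = 0 + 5 = 5)
V = 24182 (V = -226*(-107) = 24182)
j(G) = (-19 + G)*(-8 + G) (j(G) = (-8 + G)*(-19 + G) = (-19 + G)*(-8 + G))
V + j(x)*(-205) = 24182 + (152 + 5**2 - 27*5)*(-205) = 24182 + (152 + 25 - 135)*(-205) = 24182 + 42*(-205) = 24182 - 8610 = 15572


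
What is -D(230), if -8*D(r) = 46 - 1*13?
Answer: 33/8 ≈ 4.1250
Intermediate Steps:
D(r) = -33/8 (D(r) = -(46 - 1*13)/8 = -(46 - 13)/8 = -1/8*33 = -33/8)
-D(230) = -1*(-33/8) = 33/8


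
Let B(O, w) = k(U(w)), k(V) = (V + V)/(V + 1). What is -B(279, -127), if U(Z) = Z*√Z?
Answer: -254*√127/(I + 127*√127) ≈ -2.0 + 0.0013974*I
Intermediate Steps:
U(Z) = Z^(3/2)
k(V) = 2*V/(1 + V) (k(V) = (2*V)/(1 + V) = 2*V/(1 + V))
B(O, w) = 2*w^(3/2)/(1 + w^(3/2))
-B(279, -127) = -2*(-127)^(3/2)/(1 + (-127)^(3/2)) = -2*(-127*I*√127)/(1 - 127*I*√127) = -(-254)*I*√127/(1 - 127*I*√127) = 254*I*√127/(1 - 127*I*√127)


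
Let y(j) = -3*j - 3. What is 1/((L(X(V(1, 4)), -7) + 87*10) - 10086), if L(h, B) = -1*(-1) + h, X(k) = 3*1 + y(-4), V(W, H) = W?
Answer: -1/9203 ≈ -0.00010866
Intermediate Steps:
y(j) = -3 - 3*j
X(k) = 12 (X(k) = 3*1 + (-3 - 3*(-4)) = 3 + (-3 + 12) = 3 + 9 = 12)
L(h, B) = 1 + h
1/((L(X(V(1, 4)), -7) + 87*10) - 10086) = 1/(((1 + 12) + 87*10) - 10086) = 1/((13 + 870) - 10086) = 1/(883 - 10086) = 1/(-9203) = -1/9203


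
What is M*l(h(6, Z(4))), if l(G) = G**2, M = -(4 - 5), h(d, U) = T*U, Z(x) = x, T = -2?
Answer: 64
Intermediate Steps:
h(d, U) = -2*U
M = 1 (M = -1*(-1) = 1)
M*l(h(6, Z(4))) = 1*(-2*4)**2 = 1*(-8)**2 = 1*64 = 64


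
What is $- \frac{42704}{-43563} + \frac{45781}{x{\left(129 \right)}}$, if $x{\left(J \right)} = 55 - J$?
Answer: $- \frac{1991197607}{3223662} \approx -617.68$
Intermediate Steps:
$- \frac{42704}{-43563} + \frac{45781}{x{\left(129 \right)}} = - \frac{42704}{-43563} + \frac{45781}{55 - 129} = \left(-42704\right) \left(- \frac{1}{43563}\right) + \frac{45781}{55 - 129} = \frac{42704}{43563} + \frac{45781}{-74} = \frac{42704}{43563} + 45781 \left(- \frac{1}{74}\right) = \frac{42704}{43563} - \frac{45781}{74} = - \frac{1991197607}{3223662}$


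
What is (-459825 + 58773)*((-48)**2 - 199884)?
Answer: 79239854160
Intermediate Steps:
(-459825 + 58773)*((-48)**2 - 199884) = -401052*(2304 - 199884) = -401052*(-197580) = 79239854160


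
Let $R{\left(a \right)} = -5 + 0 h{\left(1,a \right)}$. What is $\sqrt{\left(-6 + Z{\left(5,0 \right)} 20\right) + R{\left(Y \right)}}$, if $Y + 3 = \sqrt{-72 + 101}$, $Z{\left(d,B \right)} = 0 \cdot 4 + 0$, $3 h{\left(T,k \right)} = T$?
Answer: $i \sqrt{11} \approx 3.3166 i$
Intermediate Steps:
$h{\left(T,k \right)} = \frac{T}{3}$
$Z{\left(d,B \right)} = 0$ ($Z{\left(d,B \right)} = 0 + 0 = 0$)
$Y = -3 + \sqrt{29}$ ($Y = -3 + \sqrt{-72 + 101} = -3 + \sqrt{29} \approx 2.3852$)
$R{\left(a \right)} = -5$ ($R{\left(a \right)} = -5 + 0 \cdot \frac{1}{3} \cdot 1 = -5 + 0 \cdot \frac{1}{3} = -5 + 0 = -5$)
$\sqrt{\left(-6 + Z{\left(5,0 \right)} 20\right) + R{\left(Y \right)}} = \sqrt{\left(-6 + 0 \cdot 20\right) - 5} = \sqrt{\left(-6 + 0\right) - 5} = \sqrt{-6 - 5} = \sqrt{-11} = i \sqrt{11}$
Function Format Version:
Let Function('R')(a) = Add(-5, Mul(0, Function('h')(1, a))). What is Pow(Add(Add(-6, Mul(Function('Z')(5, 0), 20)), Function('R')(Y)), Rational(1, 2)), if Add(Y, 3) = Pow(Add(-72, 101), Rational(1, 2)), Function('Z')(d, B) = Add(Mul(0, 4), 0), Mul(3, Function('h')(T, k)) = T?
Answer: Mul(I, Pow(11, Rational(1, 2))) ≈ Mul(3.3166, I)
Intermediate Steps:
Function('h')(T, k) = Mul(Rational(1, 3), T)
Function('Z')(d, B) = 0 (Function('Z')(d, B) = Add(0, 0) = 0)
Y = Add(-3, Pow(29, Rational(1, 2))) (Y = Add(-3, Pow(Add(-72, 101), Rational(1, 2))) = Add(-3, Pow(29, Rational(1, 2))) ≈ 2.3852)
Function('R')(a) = -5 (Function('R')(a) = Add(-5, Mul(0, Mul(Rational(1, 3), 1))) = Add(-5, Mul(0, Rational(1, 3))) = Add(-5, 0) = -5)
Pow(Add(Add(-6, Mul(Function('Z')(5, 0), 20)), Function('R')(Y)), Rational(1, 2)) = Pow(Add(Add(-6, Mul(0, 20)), -5), Rational(1, 2)) = Pow(Add(Add(-6, 0), -5), Rational(1, 2)) = Pow(Add(-6, -5), Rational(1, 2)) = Pow(-11, Rational(1, 2)) = Mul(I, Pow(11, Rational(1, 2)))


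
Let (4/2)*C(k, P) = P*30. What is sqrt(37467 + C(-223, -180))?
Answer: 3*sqrt(3863) ≈ 186.46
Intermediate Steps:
C(k, P) = 15*P (C(k, P) = (P*30)/2 = (30*P)/2 = 15*P)
sqrt(37467 + C(-223, -180)) = sqrt(37467 + 15*(-180)) = sqrt(37467 - 2700) = sqrt(34767) = 3*sqrt(3863)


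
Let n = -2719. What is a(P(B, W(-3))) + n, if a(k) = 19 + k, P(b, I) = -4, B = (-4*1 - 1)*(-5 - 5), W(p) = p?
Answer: -2704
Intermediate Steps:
B = 50 (B = (-4 - 1)*(-10) = -5*(-10) = 50)
a(P(B, W(-3))) + n = (19 - 4) - 2719 = 15 - 2719 = -2704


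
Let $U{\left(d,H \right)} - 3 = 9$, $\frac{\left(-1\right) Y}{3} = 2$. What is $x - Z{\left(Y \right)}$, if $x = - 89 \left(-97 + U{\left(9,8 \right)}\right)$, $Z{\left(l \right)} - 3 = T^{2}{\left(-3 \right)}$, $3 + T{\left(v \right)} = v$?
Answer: $7526$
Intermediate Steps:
$Y = -6$ ($Y = \left(-3\right) 2 = -6$)
$T{\left(v \right)} = -3 + v$
$U{\left(d,H \right)} = 12$ ($U{\left(d,H \right)} = 3 + 9 = 12$)
$Z{\left(l \right)} = 39$ ($Z{\left(l \right)} = 3 + \left(-3 - 3\right)^{2} = 3 + \left(-6\right)^{2} = 3 + 36 = 39$)
$x = 7565$ ($x = - 89 \left(-97 + 12\right) = \left(-89\right) \left(-85\right) = 7565$)
$x - Z{\left(Y \right)} = 7565 - 39 = 7526$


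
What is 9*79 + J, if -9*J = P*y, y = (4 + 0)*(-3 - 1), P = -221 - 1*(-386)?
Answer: 3013/3 ≈ 1004.3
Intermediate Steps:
P = 165 (P = -221 + 386 = 165)
y = -16 (y = 4*(-4) = -16)
J = 880/3 (J = -55*(-16)/3 = -⅑*(-2640) = 880/3 ≈ 293.33)
9*79 + J = 9*79 + 880/3 = 711 + 880/3 = 3013/3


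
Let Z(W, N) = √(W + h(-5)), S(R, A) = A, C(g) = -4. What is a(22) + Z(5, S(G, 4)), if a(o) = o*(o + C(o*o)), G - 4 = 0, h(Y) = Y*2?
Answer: 396 + I*√5 ≈ 396.0 + 2.2361*I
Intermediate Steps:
h(Y) = 2*Y
G = 4 (G = 4 + 0 = 4)
a(o) = o*(-4 + o) (a(o) = o*(o - 4) = o*(-4 + o))
Z(W, N) = √(-10 + W) (Z(W, N) = √(W + 2*(-5)) = √(W - 10) = √(-10 + W))
a(22) + Z(5, S(G, 4)) = 22*(-4 + 22) + √(-10 + 5) = 22*18 + √(-5) = 396 + I*√5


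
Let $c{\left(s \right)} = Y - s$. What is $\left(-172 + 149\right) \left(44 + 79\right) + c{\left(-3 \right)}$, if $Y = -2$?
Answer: $-2828$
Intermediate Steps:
$c{\left(s \right)} = -2 - s$
$\left(-172 + 149\right) \left(44 + 79\right) + c{\left(-3 \right)} = \left(-172 + 149\right) \left(44 + 79\right) - -1 = \left(-23\right) 123 + \left(-2 + 3\right) = -2829 + 1 = -2828$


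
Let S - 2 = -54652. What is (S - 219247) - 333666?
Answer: -607563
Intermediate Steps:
S = -54650 (S = 2 - 54652 = -54650)
(S - 219247) - 333666 = (-54650 - 219247) - 333666 = -273897 - 333666 = -607563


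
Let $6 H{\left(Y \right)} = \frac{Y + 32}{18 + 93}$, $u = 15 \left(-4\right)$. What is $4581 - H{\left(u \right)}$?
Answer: $\frac{1525487}{333} \approx 4581.0$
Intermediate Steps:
$u = -60$
$H{\left(Y \right)} = \frac{16}{333} + \frac{Y}{666}$ ($H{\left(Y \right)} = \frac{\left(Y + 32\right) \frac{1}{18 + 93}}{6} = \frac{\left(32 + Y\right) \frac{1}{111}}{6} = \frac{\frac{32}{111} + \frac{Y}{111}}{6} = \frac{16}{333} + \frac{Y}{666}$)
$4581 - H{\left(u \right)} = 4581 - \left(\frac{16}{333} + \frac{1}{666} \left(-60\right)\right) = 4581 - \left(\frac{16}{333} - \frac{10}{111}\right) = 4581 - - \frac{14}{333} = 4581 + \frac{14}{333} = \frac{1525487}{333}$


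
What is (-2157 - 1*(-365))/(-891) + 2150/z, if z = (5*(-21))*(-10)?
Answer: 25315/6237 ≈ 4.0588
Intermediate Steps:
z = 1050 (z = -105*(-10) = 1050)
(-2157 - 1*(-365))/(-891) + 2150/z = (-2157 - 1*(-365))/(-891) + 2150/1050 = (-2157 + 365)*(-1/891) + 2150*(1/1050) = -1792*(-1/891) + 43/21 = 1792/891 + 43/21 = 25315/6237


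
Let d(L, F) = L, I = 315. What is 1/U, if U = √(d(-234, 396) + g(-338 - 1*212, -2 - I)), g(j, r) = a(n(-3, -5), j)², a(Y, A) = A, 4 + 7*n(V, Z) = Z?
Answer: √302266/302266 ≈ 0.0018189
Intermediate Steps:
n(V, Z) = -4/7 + Z/7
g(j, r) = j²
U = √302266 (U = √(-234 + (-338 - 1*212)²) = √(-234 + (-338 - 212)²) = √(-234 + (-550)²) = √(-234 + 302500) = √302266 ≈ 549.79)
1/U = 1/(√302266) = √302266/302266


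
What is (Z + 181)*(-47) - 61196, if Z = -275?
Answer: -56778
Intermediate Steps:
(Z + 181)*(-47) - 61196 = (-275 + 181)*(-47) - 61196 = -94*(-47) - 61196 = 4418 - 61196 = -56778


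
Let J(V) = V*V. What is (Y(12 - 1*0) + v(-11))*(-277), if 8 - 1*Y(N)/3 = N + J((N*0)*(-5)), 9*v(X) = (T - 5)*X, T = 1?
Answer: 17728/9 ≈ 1969.8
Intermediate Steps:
J(V) = V²
v(X) = -4*X/9 (v(X) = ((1 - 5)*X)/9 = (-4*X)/9 = -4*X/9)
Y(N) = 24 - 3*N (Y(N) = 24 - 3*(N + ((N*0)*(-5))²) = 24 - 3*(N + (0*(-5))²) = 24 - 3*(N + 0²) = 24 - 3*(N + 0) = 24 - 3*N)
(Y(12 - 1*0) + v(-11))*(-277) = ((24 - 3*(12 - 1*0)) - 4/9*(-11))*(-277) = ((24 - 3*(12 + 0)) + 44/9)*(-277) = ((24 - 3*12) + 44/9)*(-277) = ((24 - 36) + 44/9)*(-277) = (-12 + 44/9)*(-277) = -64/9*(-277) = 17728/9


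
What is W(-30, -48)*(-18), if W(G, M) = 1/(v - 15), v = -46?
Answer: 18/61 ≈ 0.29508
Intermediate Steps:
W(G, M) = -1/61 (W(G, M) = 1/(-46 - 15) = 1/(-61) = -1/61)
W(-30, -48)*(-18) = -1/61*(-18) = 18/61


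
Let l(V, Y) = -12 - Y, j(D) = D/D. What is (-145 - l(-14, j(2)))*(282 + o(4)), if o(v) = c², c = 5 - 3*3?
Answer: -39336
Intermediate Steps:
j(D) = 1
c = -4 (c = 5 - 9 = -4)
o(v) = 16 (o(v) = (-4)² = 16)
(-145 - l(-14, j(2)))*(282 + o(4)) = (-145 - (-12 - 1*1))*(282 + 16) = (-145 - (-12 - 1))*298 = (-145 - 1*(-13))*298 = (-145 + 13)*298 = -132*298 = -39336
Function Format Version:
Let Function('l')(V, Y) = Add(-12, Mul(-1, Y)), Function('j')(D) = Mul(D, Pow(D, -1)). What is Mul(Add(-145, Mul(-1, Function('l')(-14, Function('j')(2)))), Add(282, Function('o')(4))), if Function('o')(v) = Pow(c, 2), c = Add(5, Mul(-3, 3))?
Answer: -39336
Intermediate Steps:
Function('j')(D) = 1
c = -4 (c = Add(5, -9) = -4)
Function('o')(v) = 16 (Function('o')(v) = Pow(-4, 2) = 16)
Mul(Add(-145, Mul(-1, Function('l')(-14, Function('j')(2)))), Add(282, Function('o')(4))) = Mul(Add(-145, Mul(-1, Add(-12, Mul(-1, 1)))), Add(282, 16)) = Mul(Add(-145, Mul(-1, Add(-12, -1))), 298) = Mul(Add(-145, Mul(-1, -13)), 298) = Mul(Add(-145, 13), 298) = Mul(-132, 298) = -39336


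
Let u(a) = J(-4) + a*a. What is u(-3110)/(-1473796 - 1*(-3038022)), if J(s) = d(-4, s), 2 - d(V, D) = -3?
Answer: 9672105/1564226 ≈ 6.1833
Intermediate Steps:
d(V, D) = 5 (d(V, D) = 2 - 1*(-3) = 2 + 3 = 5)
J(s) = 5
u(a) = 5 + a² (u(a) = 5 + a*a = 5 + a²)
u(-3110)/(-1473796 - 1*(-3038022)) = (5 + (-3110)²)/(-1473796 - 1*(-3038022)) = (5 + 9672100)/(-1473796 + 3038022) = 9672105/1564226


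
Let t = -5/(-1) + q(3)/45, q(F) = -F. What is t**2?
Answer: 5476/225 ≈ 24.338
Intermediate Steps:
t = 74/15 (t = -5/(-1) - 1*3/45 = -5*(-1) - 3*1/45 = 5 - 1/15 = 74/15 ≈ 4.9333)
t**2 = (74/15)**2 = 5476/225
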